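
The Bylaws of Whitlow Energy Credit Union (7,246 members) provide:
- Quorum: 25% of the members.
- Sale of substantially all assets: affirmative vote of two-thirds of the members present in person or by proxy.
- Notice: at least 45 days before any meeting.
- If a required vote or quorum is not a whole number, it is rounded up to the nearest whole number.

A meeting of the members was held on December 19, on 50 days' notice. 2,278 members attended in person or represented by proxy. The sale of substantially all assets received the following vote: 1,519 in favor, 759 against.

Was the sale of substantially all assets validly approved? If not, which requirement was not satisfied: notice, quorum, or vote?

Notice: 50 days given; 45 required. Satisfied.
Quorum: 25% of 7,246 = 1,811.50, rounded up to 1,812; 2,278 present. Satisfied.
Vote: requires two-thirds of those present (2,278); 2/3 of 2278 = 1518.67, rounded up to 1519, so 1,519 needed; 1,519 in favor. Satisfied.

Valid — all requirements satisfied.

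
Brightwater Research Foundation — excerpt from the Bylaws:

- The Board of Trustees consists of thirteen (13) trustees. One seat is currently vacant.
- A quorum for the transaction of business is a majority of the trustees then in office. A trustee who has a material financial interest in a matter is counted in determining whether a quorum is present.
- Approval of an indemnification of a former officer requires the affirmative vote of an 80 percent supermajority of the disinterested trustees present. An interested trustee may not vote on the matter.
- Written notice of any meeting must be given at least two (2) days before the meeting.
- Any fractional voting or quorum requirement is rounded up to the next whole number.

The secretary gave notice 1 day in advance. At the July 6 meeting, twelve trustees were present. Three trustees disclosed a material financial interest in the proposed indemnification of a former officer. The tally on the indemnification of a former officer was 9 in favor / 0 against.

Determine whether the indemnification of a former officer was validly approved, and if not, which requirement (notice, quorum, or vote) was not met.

Notice: 1 day given; 2 required (1 < 2). Not satisfied.
Quorum: 12 present (interested trustees count toward quorum); quorum is 7. Satisfied.
Vote: the indemnification of a former officer requires four-fifths of the disinterested trustees present (12 − 3 = 9). 4/5 of 9 = 7.20, rounded up to 8, so 8 affirmative votes are needed; 9 voted in favor. Satisfied.

Invalid — notice requirement not satisfied.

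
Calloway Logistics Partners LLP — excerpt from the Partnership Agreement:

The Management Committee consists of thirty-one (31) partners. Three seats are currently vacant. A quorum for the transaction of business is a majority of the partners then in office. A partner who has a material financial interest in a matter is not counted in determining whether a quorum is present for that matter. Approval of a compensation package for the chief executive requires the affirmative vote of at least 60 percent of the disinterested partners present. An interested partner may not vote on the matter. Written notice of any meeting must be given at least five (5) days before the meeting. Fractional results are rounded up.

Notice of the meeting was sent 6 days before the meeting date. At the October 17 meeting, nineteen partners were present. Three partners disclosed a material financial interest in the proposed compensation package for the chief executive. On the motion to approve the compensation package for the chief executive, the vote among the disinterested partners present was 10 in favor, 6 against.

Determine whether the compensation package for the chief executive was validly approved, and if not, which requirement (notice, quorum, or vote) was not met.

Valid — all requirements satisfied.

Notice: 6 days given; 5 required (6 ≥ 5). Satisfied.
Quorum: 19 present, but the 3 interested partners do not count, leaving 16. Quorum is 15. Satisfied.
Vote: the compensation package for the chief executive requires three-fifths of the disinterested partners present (19 − 3 = 16). 3/5 of 16 = 9.60, rounded up to 10, so 10 affirmative votes are needed; 10 voted in favor. Satisfied.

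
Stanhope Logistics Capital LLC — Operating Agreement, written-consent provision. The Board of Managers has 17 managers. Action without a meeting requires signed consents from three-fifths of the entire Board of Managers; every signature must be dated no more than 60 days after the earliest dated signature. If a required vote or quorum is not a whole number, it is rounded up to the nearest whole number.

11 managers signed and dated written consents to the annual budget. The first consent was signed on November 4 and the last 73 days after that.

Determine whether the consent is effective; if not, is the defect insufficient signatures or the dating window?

Not effective — dating-window requirement not satisfied.

Signatures required: three-fifths of 17 — 3/5 of 17 = 10.20, rounded up to 11, so 11 needed; 11 signed. Sufficient.
Dating window: the latest signature is 73 days after the earliest; the limit is 60 days. Outside the window.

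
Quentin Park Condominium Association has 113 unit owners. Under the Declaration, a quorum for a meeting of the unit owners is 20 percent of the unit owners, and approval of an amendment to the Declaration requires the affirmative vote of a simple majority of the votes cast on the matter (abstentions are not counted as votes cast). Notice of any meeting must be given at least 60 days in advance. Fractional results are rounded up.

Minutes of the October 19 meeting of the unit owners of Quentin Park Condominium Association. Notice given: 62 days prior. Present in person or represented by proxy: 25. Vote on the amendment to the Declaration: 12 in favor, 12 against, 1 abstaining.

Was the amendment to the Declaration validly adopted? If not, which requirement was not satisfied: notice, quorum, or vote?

Invalid — vote requirement not satisfied.

Notice: 62 days given; 60 required. Satisfied.
Quorum: 20% of 113 = 22.60, rounded up to 23; 25 present. Satisfied.
Vote: requires a majority of the votes cast (25 − 1 abstaining = 24); a majority of 24 is 13, so 13 needed; 12 in favor. Not satisfied.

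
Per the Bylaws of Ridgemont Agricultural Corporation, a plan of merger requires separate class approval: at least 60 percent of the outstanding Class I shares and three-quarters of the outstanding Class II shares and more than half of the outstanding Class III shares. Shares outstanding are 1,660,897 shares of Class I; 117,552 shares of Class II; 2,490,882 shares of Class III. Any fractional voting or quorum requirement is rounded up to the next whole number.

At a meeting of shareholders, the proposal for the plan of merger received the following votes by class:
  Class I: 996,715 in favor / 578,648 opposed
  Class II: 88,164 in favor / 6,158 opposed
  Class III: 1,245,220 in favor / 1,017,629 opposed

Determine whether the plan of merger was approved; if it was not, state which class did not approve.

Not approved — the Class III shares did not give the required vote.

Class I: 3/5 of 1660897 = 996538.20, rounded up to 996539; 996,539 required, 996,715 in favor — approved.
Class II: 3/4 of 117552 = 88164; 88,164 required, 88,164 in favor — approved.
Class III: a majority of 2490882 is 1245442; 1,245,442 required, 1,245,220 in favor — not approved.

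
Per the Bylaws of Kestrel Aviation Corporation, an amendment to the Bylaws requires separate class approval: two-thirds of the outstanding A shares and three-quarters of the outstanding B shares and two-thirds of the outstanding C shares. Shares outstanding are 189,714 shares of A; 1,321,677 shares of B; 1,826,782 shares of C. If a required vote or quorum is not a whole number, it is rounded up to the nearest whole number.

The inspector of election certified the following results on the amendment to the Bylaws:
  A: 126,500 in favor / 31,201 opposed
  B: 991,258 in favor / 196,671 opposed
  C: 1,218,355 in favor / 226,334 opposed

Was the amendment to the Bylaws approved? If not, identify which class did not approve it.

A: 2/3 of 189714 = 126476; 126,476 required, 126,500 in favor — approved.
B: 3/4 of 1321677 = 991257.75, rounded up to 991258; 991,258 required, 991,258 in favor — approved.
C: 2/3 of 1826782 = 1217854.67, rounded up to 1217855; 1,217,855 required, 1,218,355 in favor — approved.

Approved — every class gave the required vote.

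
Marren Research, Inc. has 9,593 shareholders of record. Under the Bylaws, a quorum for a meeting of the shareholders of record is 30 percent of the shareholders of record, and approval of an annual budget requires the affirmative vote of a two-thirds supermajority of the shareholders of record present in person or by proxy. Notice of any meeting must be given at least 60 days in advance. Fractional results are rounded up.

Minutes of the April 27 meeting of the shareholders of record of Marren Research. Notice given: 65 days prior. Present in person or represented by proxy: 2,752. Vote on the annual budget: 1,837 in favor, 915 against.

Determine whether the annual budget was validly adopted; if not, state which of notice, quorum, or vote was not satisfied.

Invalid — quorum requirement not satisfied.

Notice: 65 days given; 60 required. Satisfied.
Quorum: 30% of 9,593 = 2,877.90, rounded up to 2,878; 2,752 present. Not satisfied.
Vote: requires two-thirds of those present (2,752); 2/3 of 2752 = 1834.67, rounded up to 1835, so 1,835 needed; 1,837 in favor. Satisfied.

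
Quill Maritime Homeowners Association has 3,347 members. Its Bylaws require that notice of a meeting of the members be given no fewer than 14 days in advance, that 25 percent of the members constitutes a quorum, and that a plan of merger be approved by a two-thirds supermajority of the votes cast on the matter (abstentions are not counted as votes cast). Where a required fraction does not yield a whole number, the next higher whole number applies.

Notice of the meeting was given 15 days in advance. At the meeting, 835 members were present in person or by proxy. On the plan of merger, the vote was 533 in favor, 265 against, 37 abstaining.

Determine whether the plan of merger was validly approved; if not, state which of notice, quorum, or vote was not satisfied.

Notice: 15 days given; 14 required. Satisfied.
Quorum: 25% of 3,347 = 836.75, rounded up to 837; 835 present. Not satisfied.
Vote: requires two-thirds of the votes cast (835 − 37 abstaining = 798); 2/3 of 798 = 532, so 532 needed; 533 in favor. Satisfied.

Invalid — quorum requirement not satisfied.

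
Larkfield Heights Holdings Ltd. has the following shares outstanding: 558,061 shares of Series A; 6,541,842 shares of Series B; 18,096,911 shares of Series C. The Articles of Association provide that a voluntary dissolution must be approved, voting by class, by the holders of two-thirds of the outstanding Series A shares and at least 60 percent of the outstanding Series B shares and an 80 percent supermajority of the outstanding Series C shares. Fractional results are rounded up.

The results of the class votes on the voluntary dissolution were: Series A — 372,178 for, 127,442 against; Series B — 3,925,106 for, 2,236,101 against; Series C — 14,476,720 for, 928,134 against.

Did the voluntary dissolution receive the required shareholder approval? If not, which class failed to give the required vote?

Series A: 2/3 of 558061 = 372040.67, rounded up to 372041; 372,041 required, 372,178 in favor — approved.
Series B: 3/5 of 6541842 = 3925105.20, rounded up to 3925106; 3,925,106 required, 3,925,106 in favor — approved.
Series C: 4/5 of 18096911 = 14477528.80, rounded up to 14477529; 14,477,529 required, 14,476,720 in favor — not approved.

Not approved — the Series C shares did not give the required vote.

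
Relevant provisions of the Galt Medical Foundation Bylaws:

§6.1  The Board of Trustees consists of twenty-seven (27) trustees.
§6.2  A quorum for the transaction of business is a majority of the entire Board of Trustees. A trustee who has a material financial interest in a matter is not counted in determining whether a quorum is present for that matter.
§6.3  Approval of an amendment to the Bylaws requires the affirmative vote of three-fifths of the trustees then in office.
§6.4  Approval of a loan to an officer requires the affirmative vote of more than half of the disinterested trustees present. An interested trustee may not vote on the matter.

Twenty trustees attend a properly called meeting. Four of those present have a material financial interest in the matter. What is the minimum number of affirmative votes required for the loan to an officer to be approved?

The loan to an officer requires a majority of the disinterested trustees present (20 − 4 = 16).
A majority of 16 is 9.

9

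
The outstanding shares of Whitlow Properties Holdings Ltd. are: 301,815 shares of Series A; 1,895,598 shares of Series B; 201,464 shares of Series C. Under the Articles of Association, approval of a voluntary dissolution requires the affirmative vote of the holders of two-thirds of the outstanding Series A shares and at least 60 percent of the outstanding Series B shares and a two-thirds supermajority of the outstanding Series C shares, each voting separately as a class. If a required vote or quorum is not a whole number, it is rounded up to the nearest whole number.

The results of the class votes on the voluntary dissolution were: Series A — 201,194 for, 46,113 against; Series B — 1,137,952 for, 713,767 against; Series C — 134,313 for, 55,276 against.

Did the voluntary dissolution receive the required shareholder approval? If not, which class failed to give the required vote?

Not approved — the Series A shares did not give the required vote.

Series A: 2/3 of 301815 = 201210; 201,210 required, 201,194 in favor — not approved.
Series B: 3/5 of 1895598 = 1137358.80, rounded up to 1137359; 1,137,359 required, 1,137,952 in favor — approved.
Series C: 2/3 of 201464 = 134309.33, rounded up to 134310; 134,310 required, 134,313 in favor — approved.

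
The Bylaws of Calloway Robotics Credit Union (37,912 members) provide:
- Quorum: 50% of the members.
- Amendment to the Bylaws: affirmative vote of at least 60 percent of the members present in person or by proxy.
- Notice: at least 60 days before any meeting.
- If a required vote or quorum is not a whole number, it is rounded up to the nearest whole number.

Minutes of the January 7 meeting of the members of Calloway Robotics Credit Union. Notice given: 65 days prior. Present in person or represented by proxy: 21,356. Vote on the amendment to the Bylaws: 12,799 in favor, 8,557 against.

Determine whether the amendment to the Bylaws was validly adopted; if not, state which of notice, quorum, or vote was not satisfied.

Notice: 65 days given; 60 required. Satisfied.
Quorum: 50% of 37,912 = 18,956; 21,356 present. Satisfied.
Vote: requires three-fifths of those present (21,356); 3/5 of 21356 = 12813.60, rounded up to 12814, so 12,814 needed; 12,799 in favor. Not satisfied.

Invalid — vote requirement not satisfied.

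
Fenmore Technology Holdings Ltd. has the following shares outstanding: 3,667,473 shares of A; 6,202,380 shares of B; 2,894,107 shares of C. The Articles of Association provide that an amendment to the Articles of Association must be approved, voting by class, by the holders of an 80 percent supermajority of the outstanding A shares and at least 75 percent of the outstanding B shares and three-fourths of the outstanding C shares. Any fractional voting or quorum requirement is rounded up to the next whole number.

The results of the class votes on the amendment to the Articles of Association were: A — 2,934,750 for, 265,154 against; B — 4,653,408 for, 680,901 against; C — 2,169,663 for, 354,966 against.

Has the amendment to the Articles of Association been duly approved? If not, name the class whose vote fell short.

Not approved — the C shares did not give the required vote.

A: 4/5 of 3667473 = 2933978.40, rounded up to 2933979; 2,933,979 required, 2,934,750 in favor — approved.
B: 3/4 of 6202380 = 4651785; 4,651,785 required, 4,653,408 in favor — approved.
C: 3/4 of 2894107 = 2170580.25, rounded up to 2170581; 2,170,581 required, 2,169,663 in favor — not approved.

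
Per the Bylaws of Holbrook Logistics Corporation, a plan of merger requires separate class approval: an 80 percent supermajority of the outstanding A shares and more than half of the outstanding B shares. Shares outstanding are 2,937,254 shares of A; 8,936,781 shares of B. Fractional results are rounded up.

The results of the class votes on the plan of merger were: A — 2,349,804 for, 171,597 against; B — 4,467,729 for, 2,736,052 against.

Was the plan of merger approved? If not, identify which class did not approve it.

A: 4/5 of 2937254 = 2349803.20, rounded up to 2349804; 2,349,804 required, 2,349,804 in favor — approved.
B: a majority of 8936781 is 4468391; 4,468,391 required, 4,467,729 in favor — not approved.

Not approved — the B shares did not give the required vote.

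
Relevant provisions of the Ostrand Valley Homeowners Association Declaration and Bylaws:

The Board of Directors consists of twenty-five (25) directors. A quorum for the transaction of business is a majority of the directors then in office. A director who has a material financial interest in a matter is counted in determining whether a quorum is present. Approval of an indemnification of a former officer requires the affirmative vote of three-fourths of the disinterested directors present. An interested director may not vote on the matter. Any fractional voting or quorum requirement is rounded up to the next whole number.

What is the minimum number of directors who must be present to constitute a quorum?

13

A majority of 25 is 13.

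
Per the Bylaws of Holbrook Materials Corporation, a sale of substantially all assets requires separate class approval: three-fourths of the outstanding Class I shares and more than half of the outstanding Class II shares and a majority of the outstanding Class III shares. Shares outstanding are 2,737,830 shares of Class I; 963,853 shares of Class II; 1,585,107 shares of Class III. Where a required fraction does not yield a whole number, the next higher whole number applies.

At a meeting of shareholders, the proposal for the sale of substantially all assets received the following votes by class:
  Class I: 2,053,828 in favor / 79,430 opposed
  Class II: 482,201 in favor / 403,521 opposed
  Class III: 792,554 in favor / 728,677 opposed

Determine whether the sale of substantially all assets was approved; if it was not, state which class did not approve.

Approved — every class gave the required vote.

Class I: 3/4 of 2737830 = 2053372.50, rounded up to 2053373; 2,053,373 required, 2,053,828 in favor — approved.
Class II: a majority of 963853 is 481927; 481,927 required, 482,201 in favor — approved.
Class III: a majority of 1585107 is 792554; 792,554 required, 792,554 in favor — approved.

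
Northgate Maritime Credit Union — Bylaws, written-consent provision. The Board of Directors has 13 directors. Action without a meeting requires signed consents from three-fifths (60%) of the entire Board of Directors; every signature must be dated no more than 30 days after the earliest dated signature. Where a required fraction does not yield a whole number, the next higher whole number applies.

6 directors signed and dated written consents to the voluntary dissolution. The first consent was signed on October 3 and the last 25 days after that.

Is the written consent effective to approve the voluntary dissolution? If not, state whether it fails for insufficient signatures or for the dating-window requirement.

Signatures required: three-fifths (60%) of 13 — 3/5 of 13 = 7.80, rounded up to 8, so 8 needed; 6 signed. Insufficient.
Dating window: the latest signature is 25 days after the earliest; the limit is 30 days. Within the window.

Not effective — insufficient signatures.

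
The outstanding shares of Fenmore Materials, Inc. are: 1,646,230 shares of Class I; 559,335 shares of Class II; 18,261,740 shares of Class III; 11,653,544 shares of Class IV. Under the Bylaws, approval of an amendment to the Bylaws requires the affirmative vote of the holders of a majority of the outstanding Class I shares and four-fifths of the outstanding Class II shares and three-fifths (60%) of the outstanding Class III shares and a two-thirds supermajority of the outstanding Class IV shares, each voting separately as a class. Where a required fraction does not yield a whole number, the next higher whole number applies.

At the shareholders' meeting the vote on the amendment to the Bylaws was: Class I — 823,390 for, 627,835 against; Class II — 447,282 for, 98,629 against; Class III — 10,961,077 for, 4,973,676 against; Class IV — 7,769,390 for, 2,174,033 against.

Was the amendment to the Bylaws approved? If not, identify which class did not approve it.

Not approved — the Class II shares did not give the required vote.

Class I: a majority of 1646230 is 823116; 823,116 required, 823,390 in favor — approved.
Class II: 4/5 of 559335 = 447468; 447,468 required, 447,282 in favor — not approved.
Class III: 3/5 of 18261740 = 10957044; 10,957,044 required, 10,961,077 in favor — approved.
Class IV: 2/3 of 11653544 = 7769029.33, rounded up to 7769030; 7,769,030 required, 7,769,390 in favor — approved.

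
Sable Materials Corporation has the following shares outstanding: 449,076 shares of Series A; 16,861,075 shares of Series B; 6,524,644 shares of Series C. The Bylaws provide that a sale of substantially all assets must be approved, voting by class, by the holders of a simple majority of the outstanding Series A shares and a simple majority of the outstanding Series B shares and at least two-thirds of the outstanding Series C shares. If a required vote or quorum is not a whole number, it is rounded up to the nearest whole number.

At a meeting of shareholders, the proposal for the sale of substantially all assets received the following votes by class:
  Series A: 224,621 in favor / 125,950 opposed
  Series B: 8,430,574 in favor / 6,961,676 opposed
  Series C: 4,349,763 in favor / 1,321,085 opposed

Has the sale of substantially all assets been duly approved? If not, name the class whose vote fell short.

Approved — every class gave the required vote.

Series A: a majority of 449076 is 224539; 224,539 required, 224,621 in favor — approved.
Series B: a majority of 16861075 is 8430538; 8,430,538 required, 8,430,574 in favor — approved.
Series C: 2/3 of 6524644 = 4349762.67, rounded up to 4349763; 4,349,763 required, 4,349,763 in favor — approved.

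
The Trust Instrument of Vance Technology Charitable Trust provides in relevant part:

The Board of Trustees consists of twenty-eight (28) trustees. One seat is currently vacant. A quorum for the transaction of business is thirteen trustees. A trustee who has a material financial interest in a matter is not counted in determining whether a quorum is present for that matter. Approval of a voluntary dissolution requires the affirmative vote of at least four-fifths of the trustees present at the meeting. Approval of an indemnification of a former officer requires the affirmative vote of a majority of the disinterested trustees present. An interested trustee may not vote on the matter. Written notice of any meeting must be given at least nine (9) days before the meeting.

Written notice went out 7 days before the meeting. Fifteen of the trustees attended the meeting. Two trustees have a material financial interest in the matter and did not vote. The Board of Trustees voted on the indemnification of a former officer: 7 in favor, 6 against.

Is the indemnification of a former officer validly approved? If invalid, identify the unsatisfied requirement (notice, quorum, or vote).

Invalid — notice requirement not satisfied.

Notice: 7 days given; 9 required (7 < 9). Not satisfied.
Quorum: 15 present, but the 2 interested trustees do not count, leaving 13. Quorum is 13. Satisfied.
Vote: the indemnification of a former officer requires a majority of the disinterested trustees present (15 − 2 = 13). A majority of 13 is 7, so 7 affirmative votes are needed; 7 voted in favor. Satisfied.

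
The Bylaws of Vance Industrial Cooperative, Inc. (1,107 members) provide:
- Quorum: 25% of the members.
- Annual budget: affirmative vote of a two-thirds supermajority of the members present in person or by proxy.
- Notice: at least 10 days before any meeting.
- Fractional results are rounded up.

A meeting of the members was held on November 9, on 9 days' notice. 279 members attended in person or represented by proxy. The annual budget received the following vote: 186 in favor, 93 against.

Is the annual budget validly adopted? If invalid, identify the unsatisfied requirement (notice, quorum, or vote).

Notice: 9 days given; 10 required. Not satisfied.
Quorum: 25% of 1,107 = 276.75, rounded up to 277; 279 present. Satisfied.
Vote: requires two-thirds of those present (279); 2/3 of 279 = 186, so 186 needed; 186 in favor. Satisfied.

Invalid — notice requirement not satisfied.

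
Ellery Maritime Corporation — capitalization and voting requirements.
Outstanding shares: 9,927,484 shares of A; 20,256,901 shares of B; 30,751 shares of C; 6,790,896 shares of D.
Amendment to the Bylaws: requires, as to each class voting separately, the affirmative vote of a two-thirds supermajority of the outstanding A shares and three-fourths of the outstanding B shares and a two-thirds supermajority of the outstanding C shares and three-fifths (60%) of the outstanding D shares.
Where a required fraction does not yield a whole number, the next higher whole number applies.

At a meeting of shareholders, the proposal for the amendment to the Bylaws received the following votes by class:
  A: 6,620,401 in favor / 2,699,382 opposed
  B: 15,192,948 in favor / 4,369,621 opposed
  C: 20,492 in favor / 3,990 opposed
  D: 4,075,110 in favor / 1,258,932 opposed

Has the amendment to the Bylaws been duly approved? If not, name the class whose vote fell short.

A: 2/3 of 9927484 = 6618322.67, rounded up to 6618323; 6,618,323 required, 6,620,401 in favor — approved.
B: 3/4 of 20256901 = 15192675.75, rounded up to 15192676; 15,192,676 required, 15,192,948 in favor — approved.
C: 2/3 of 30751 = 20500.67, rounded up to 20501; 20,501 required, 20,492 in favor — not approved.
D: 3/5 of 6790896 = 4074537.60, rounded up to 4074538; 4,074,538 required, 4,075,110 in favor — approved.

Not approved — the C shares did not give the required vote.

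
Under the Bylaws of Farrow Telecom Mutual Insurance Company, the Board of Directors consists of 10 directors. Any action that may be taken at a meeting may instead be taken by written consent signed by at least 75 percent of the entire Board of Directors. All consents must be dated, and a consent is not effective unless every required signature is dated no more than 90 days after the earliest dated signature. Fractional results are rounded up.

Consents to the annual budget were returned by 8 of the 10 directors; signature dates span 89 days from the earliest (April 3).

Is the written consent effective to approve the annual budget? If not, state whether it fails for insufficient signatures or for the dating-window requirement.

Effective — both the signature and dating-window requirements are satisfied.

Signatures required: at least 75 percent of 10 — 3/4 of 10 = 7.50, rounded up to 8, so 8 needed; 8 signed. Sufficient.
Dating window: the latest signature is 89 days after the earliest; the limit is 90 days. Within the window.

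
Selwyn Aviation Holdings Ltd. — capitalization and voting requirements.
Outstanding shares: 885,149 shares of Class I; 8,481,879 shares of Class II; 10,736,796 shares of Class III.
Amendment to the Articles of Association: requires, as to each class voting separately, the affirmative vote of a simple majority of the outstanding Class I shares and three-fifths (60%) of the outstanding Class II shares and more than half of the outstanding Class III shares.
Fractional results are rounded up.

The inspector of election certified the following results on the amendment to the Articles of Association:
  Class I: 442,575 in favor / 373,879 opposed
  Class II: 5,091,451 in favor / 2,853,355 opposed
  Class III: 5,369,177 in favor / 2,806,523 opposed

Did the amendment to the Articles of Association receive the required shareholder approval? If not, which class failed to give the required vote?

Approved — every class gave the required vote.

Class I: a majority of 885149 is 442575; 442,575 required, 442,575 in favor — approved.
Class II: 3/5 of 8481879 = 5089127.40, rounded up to 5089128; 5,089,128 required, 5,091,451 in favor — approved.
Class III: a majority of 10736796 is 5368399; 5,368,399 required, 5,369,177 in favor — approved.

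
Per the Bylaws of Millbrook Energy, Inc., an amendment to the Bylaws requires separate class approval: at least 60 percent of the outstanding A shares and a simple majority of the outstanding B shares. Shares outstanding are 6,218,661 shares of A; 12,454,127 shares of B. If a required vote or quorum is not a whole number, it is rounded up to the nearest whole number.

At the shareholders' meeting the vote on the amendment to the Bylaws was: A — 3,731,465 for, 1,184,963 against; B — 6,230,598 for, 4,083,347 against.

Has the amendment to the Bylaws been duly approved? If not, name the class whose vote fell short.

A: 3/5 of 6218661 = 3731196.60, rounded up to 3731197; 3,731,197 required, 3,731,465 in favor — approved.
B: a majority of 12454127 is 6227064; 6,227,064 required, 6,230,598 in favor — approved.

Approved — every class gave the required vote.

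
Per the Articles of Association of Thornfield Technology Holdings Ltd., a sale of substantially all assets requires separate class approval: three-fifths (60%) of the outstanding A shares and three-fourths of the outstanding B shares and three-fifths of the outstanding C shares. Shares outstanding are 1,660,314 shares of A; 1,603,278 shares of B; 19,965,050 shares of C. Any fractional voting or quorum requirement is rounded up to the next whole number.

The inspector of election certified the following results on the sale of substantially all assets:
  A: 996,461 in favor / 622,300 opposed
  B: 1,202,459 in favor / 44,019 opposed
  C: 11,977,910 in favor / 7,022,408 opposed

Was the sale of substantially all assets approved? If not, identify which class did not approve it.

A: 3/5 of 1660314 = 996188.40, rounded up to 996189; 996,189 required, 996,461 in favor — approved.
B: 3/4 of 1603278 = 1202458.50, rounded up to 1202459; 1,202,459 required, 1,202,459 in favor — approved.
C: 3/5 of 19965050 = 11979030; 11,979,030 required, 11,977,910 in favor — not approved.

Not approved — the C shares did not give the required vote.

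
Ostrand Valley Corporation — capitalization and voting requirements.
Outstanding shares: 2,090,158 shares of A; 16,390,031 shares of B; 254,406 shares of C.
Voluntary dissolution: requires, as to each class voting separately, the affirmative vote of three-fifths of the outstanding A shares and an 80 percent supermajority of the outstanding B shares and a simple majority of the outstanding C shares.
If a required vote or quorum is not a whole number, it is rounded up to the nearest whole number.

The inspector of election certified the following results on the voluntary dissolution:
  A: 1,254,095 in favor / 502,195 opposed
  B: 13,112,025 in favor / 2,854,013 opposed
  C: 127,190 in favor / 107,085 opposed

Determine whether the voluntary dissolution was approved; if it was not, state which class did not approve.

Not approved — the C shares did not give the required vote.

A: 3/5 of 2090158 = 1254094.80, rounded up to 1254095; 1,254,095 required, 1,254,095 in favor — approved.
B: 4/5 of 16390031 = 13112024.80, rounded up to 13112025; 13,112,025 required, 13,112,025 in favor — approved.
C: a majority of 254406 is 127204; 127,204 required, 127,190 in favor — not approved.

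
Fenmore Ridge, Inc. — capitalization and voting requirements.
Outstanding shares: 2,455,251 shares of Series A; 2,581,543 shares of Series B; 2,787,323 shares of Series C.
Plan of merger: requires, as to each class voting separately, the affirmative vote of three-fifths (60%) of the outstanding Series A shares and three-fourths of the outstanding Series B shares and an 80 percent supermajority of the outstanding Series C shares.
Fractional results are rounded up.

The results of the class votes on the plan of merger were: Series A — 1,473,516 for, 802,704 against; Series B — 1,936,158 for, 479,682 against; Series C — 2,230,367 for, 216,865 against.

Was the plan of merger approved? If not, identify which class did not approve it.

Series A: 3/5 of 2455251 = 1473150.60, rounded up to 1473151; 1,473,151 required, 1,473,516 in favor — approved.
Series B: 3/4 of 2581543 = 1936157.25, rounded up to 1936158; 1,936,158 required, 1,936,158 in favor — approved.
Series C: 4/5 of 2787323 = 2229858.40, rounded up to 2229859; 2,229,859 required, 2,230,367 in favor — approved.

Approved — every class gave the required vote.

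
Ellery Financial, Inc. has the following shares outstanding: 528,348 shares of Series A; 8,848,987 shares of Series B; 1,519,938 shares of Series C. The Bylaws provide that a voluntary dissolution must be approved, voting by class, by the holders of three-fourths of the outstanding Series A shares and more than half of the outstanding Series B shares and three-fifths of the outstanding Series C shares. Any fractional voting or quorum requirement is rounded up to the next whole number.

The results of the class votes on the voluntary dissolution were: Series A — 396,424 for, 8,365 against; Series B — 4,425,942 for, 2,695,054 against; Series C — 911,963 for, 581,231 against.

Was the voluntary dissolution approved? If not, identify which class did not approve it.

Series A: 3/4 of 528348 = 396261; 396,261 required, 396,424 in favor — approved.
Series B: a majority of 8848987 is 4424494; 4,424,494 required, 4,425,942 in favor — approved.
Series C: 3/5 of 1519938 = 911962.80, rounded up to 911963; 911,963 required, 911,963 in favor — approved.

Approved — every class gave the required vote.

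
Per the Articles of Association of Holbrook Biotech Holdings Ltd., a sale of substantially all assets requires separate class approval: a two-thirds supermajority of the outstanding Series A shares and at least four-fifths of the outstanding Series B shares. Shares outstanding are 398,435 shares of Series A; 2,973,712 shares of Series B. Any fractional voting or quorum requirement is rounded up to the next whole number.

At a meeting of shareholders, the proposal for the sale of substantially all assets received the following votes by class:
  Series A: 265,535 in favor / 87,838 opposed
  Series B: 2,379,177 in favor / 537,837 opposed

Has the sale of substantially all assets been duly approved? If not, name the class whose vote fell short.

Series A: 2/3 of 398435 = 265623.33, rounded up to 265624; 265,624 required, 265,535 in favor — not approved.
Series B: 4/5 of 2973712 = 2378969.60, rounded up to 2378970; 2,378,970 required, 2,379,177 in favor — approved.

Not approved — the Series A shares did not give the required vote.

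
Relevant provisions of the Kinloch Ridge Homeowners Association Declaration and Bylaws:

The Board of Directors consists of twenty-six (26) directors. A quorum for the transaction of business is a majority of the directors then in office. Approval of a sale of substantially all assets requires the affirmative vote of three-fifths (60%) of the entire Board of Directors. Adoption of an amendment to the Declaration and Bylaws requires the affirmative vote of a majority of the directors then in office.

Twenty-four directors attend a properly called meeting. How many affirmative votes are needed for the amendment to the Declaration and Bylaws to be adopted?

14

The amendment to the Declaration and Bylaws requires a majority of the directors then in office (26).
A majority of 26 is 14.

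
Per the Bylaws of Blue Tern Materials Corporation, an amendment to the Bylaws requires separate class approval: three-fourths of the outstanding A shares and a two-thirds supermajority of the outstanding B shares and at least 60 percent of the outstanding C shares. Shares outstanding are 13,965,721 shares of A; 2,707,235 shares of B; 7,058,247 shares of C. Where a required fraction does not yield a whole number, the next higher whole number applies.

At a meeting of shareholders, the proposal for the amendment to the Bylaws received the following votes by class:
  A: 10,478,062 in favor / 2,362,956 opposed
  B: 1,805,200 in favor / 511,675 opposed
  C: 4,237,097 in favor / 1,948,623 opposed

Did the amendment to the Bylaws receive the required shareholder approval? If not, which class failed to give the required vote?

Approved — every class gave the required vote.

A: 3/4 of 13965721 = 10474290.75, rounded up to 10474291; 10,474,291 required, 10,478,062 in favor — approved.
B: 2/3 of 2707235 = 1804823.33, rounded up to 1804824; 1,804,824 required, 1,805,200 in favor — approved.
C: 3/5 of 7058247 = 4234948.20, rounded up to 4234949; 4,234,949 required, 4,237,097 in favor — approved.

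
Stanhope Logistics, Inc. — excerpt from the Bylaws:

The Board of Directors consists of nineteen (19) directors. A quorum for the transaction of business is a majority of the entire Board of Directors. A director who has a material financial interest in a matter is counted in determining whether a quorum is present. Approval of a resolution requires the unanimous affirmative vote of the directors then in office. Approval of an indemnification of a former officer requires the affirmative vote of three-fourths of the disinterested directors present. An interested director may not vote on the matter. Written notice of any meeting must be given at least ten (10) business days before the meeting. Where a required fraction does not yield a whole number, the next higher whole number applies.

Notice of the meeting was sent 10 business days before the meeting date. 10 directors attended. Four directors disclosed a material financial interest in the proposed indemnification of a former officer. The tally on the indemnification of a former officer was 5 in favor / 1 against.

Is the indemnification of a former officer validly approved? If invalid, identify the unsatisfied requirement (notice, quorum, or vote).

Valid — all requirements satisfied.

Notice: 10 business days given; 10 required (10 ≥ 10). Satisfied.
Quorum: 10 present (interested directors count toward quorum); quorum is 10. Satisfied.
Vote: the indemnification of a former officer requires three-fourths of the disinterested directors present (10 − 4 = 6). 3/4 of 6 = 4.50, rounded up to 5, so 5 affirmative votes are needed; 5 voted in favor. Satisfied.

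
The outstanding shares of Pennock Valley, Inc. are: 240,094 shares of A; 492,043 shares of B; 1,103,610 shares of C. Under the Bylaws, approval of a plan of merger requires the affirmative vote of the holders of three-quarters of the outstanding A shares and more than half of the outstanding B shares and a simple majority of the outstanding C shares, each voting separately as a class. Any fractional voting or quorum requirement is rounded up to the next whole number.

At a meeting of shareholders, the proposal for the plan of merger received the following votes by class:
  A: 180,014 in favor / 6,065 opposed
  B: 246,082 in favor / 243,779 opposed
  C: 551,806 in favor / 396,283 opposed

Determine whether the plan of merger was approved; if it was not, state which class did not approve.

A: 3/4 of 240094 = 180070.50, rounded up to 180071; 180,071 required, 180,014 in favor — not approved.
B: a majority of 492043 is 246022; 246,022 required, 246,082 in favor — approved.
C: a majority of 1103610 is 551806; 551,806 required, 551,806 in favor — approved.

Not approved — the A shares did not give the required vote.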